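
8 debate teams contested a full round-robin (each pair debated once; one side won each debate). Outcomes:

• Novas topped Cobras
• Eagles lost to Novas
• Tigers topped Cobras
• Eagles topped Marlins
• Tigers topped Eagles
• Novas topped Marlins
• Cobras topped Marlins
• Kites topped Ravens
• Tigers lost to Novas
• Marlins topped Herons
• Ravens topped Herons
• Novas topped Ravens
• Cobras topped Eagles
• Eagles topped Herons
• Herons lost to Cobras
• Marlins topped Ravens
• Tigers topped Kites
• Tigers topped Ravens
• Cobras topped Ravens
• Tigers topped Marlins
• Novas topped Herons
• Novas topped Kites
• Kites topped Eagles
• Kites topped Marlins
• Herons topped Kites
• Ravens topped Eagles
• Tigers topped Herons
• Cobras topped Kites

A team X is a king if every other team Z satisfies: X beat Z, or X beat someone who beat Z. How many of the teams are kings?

Tigers cannot reach Novas in two steps.
Kites cannot reach Tigers, Cobras, Novas in two steps.
Marlins cannot reach Tigers, Cobras, Novas in two steps.
Ravens cannot reach Tigers, Cobras, Novas in two steps.
Herons cannot reach Tigers, Cobras, Novas in two steps.
Cobras cannot reach Tigers, Novas in two steps.
Novas reaches everyone (king).
Eagles cannot reach Tigers, Cobras, Novas in two steps.
Kings: Novas — 1.

1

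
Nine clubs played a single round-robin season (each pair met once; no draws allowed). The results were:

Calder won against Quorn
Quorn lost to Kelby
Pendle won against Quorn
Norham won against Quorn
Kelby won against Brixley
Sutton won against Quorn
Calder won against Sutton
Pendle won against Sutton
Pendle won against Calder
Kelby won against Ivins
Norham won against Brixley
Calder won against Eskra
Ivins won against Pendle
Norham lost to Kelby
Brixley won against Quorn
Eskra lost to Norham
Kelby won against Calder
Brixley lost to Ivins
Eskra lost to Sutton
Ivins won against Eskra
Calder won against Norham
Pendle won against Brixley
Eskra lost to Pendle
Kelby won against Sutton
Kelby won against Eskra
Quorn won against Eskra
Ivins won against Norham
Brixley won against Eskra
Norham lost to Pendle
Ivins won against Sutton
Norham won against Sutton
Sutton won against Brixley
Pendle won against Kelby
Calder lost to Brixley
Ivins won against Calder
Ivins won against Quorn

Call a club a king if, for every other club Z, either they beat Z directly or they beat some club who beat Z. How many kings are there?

Kelby reaches everyone (king).
Sutton cannot reach Kelby, Pendle, Ivins, Norham in two steps.
Brixley cannot reach Kelby, Pendle, Ivins in two steps.
Quorn cannot reach Kelby, Sutton, Brixley, Pendle, Ivins, Calder, Norham in two steps.
Eskra cannot reach Kelby, Sutton, Brixley, Quorn, Pendle, Ivins, Calder, Norham in two steps.
Pendle reaches everyone (king).
Ivins reaches everyone (king).
Calder cannot reach Kelby, Pendle, Ivins in two steps.
Norham cannot reach Kelby, Pendle, Ivins in two steps.
Kings: Kelby, Pendle, Ivins — 3.

3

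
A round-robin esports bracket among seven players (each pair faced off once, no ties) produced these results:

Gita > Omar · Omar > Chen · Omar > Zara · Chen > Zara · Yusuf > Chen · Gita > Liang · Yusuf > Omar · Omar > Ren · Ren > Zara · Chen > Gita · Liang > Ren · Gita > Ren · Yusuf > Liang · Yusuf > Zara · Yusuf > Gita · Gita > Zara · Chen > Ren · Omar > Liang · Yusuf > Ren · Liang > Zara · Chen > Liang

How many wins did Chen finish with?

4

Chen's results: beat Gita, Zara, Ren, Liang; lost to Yusuf, Omar.
That is 4 wins.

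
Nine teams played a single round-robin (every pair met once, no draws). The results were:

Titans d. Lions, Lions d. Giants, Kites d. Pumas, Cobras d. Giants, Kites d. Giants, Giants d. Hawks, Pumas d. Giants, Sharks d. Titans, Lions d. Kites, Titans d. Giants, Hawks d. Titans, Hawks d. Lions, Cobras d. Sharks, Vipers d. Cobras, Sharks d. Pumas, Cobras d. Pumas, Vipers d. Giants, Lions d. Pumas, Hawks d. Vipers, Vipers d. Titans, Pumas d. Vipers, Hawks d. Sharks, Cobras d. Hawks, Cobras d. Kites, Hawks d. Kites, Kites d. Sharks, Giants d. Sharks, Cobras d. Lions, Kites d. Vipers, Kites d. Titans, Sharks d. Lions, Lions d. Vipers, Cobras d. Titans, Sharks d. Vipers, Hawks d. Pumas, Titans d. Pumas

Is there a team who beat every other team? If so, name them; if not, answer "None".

None

Highest win total is Cobras with 7 (out of 8 possible).
Cobras lost to Vipers, so no team went undefeated.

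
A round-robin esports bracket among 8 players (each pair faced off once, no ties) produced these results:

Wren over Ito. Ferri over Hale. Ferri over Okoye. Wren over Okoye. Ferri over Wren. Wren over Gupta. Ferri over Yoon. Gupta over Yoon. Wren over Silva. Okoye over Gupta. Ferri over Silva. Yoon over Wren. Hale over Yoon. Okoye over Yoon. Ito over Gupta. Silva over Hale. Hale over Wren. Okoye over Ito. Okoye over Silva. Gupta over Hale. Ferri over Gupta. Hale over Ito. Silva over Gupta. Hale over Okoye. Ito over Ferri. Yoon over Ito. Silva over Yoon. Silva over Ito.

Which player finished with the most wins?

Win totals: Gupta 2, Silva 4, Okoye 4, Ito 2, Ferri 6, Wren 4, Hale 4, Yoon 2.
Ferri leads with 6 wins (next highest: 4).

Ferri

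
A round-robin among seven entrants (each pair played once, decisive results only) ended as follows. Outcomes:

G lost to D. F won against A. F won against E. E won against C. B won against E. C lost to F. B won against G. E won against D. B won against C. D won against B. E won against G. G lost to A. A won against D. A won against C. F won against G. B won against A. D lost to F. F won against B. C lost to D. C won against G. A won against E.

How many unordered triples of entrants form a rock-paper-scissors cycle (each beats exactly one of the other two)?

Win totals: A 4, B 4, C 1, D 3, E 3, F 6, G 0.
An entrant with w wins dominates both others in C(w,2) triples; summing gives 6 + 6 + 0 + 3 + 3 + 15 + 0 = 33 transitive triples.
Total triples C(7,3) = 35, so cyclic triples = 35 − 33 = 2.

2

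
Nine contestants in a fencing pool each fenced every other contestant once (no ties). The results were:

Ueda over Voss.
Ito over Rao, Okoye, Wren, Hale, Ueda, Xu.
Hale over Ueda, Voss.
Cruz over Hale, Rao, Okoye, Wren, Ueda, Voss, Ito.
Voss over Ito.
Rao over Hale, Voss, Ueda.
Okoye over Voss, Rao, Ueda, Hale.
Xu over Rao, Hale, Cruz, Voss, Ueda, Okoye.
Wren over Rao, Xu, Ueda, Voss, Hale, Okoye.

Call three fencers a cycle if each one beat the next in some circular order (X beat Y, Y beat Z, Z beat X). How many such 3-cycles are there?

Win totals: Wren 6, Voss 1, Okoye 4, Rao 3, Hale 2, Ito 6, Ueda 1, Cruz 7, Xu 6.
A fencer with w wins dominates both others in C(w,2) triples; summing gives 15 + 0 + 6 + 3 + 1 + 15 + 0 + 21 + 15 = 76 transitive triples.
Total triples C(9,3) = 84, so cyclic triples = 84 − 76 = 8.

8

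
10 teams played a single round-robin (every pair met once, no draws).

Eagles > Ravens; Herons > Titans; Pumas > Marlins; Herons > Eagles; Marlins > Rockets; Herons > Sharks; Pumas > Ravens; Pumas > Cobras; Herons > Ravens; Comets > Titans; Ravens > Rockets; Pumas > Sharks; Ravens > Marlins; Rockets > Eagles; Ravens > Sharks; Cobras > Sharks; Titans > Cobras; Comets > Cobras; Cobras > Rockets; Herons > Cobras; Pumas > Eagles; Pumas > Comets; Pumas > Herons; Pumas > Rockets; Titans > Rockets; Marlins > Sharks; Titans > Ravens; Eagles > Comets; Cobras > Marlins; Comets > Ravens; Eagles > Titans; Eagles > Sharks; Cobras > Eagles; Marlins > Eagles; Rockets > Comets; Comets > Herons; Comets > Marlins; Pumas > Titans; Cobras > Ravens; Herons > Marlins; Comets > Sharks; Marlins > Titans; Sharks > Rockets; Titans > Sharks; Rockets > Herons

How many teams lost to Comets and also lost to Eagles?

Comets beat: Herons, Titans, Ravens, Cobras, Marlins, Sharks.
Eagles beat: Comets, Titans, Ravens, Sharks.
Both beat: Titans, Ravens, Sharks — 3.

3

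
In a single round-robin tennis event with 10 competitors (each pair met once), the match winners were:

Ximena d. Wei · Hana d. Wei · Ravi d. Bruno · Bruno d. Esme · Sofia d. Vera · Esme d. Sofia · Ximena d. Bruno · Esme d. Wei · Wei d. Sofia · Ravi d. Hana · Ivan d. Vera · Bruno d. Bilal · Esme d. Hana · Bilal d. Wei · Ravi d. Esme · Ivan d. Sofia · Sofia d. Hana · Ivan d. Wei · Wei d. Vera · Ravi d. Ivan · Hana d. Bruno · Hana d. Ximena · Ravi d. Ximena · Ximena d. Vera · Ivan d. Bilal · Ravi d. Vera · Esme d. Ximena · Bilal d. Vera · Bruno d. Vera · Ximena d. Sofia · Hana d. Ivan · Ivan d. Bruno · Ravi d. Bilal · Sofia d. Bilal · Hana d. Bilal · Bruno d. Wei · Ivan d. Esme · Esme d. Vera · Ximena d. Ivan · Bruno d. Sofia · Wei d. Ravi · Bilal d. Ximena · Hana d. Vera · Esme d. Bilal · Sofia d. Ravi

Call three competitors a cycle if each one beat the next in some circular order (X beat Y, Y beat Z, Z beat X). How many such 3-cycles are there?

Win totals: Ximena 5, Bruno 5, Esme 6, Sofia 4, Hana 6, Ivan 6, Wei 3, Ravi 7, Bilal 3, Vera 0.
A competitor with w wins dominates both others in C(w,2) triples; summing gives 10 + 10 + 15 + 6 + 15 + 15 + 3 + 21 + 3 + 0 = 98 transitive triples.
Total triples C(10,3) = 120, so cyclic triples = 120 − 98 = 22.

22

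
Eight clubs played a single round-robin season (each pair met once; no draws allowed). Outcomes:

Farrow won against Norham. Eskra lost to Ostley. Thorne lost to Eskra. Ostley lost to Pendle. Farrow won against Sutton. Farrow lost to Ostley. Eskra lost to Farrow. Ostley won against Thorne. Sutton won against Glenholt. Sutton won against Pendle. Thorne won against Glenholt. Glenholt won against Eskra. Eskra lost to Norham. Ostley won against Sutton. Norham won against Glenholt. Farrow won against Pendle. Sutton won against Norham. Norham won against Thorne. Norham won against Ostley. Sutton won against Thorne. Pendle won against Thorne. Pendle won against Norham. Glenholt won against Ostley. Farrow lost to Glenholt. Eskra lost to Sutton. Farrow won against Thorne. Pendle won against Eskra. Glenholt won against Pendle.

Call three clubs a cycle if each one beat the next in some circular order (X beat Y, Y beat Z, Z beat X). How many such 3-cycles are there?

12

Win totals: Eskra 1, Norham 4, Farrow 5, Sutton 5, Thorne 1, Pendle 4, Ostley 4, Glenholt 4.
A club with w wins dominates both others in C(w,2) triples; summing gives 0 + 6 + 10 + 10 + 0 + 6 + 6 + 6 = 44 transitive triples.
Total triples C(8,3) = 56, so cyclic triples = 56 − 44 = 12.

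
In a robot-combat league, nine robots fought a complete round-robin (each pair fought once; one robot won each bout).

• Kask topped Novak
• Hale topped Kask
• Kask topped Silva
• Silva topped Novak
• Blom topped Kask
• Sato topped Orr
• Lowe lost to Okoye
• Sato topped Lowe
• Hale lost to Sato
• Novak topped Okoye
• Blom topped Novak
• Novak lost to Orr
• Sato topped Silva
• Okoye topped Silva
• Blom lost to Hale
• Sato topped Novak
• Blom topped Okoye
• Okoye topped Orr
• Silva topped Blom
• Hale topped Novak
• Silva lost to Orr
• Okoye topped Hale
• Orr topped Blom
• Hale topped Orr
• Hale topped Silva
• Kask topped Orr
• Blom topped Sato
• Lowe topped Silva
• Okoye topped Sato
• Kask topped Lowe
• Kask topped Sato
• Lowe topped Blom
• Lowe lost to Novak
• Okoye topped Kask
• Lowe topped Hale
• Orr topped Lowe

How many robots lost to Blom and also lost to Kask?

Blom beat: Okoye, Kask, Novak, Sato.
Kask beat: Lowe, Silva, Orr, Novak, Sato.
Both beat: Novak, Sato — 2.

2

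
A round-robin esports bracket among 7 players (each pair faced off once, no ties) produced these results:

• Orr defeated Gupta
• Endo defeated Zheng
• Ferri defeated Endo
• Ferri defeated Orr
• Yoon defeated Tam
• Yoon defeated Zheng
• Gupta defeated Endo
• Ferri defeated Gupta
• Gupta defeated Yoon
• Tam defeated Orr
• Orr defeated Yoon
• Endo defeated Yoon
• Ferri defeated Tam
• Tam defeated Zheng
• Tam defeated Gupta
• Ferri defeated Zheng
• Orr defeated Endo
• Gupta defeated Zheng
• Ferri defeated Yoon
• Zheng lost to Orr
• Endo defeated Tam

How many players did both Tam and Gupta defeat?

Tam beat: Gupta, Orr, Zheng.
Gupta beat: Endo, Zheng, Yoon.
Both beat: Zheng — 1.

1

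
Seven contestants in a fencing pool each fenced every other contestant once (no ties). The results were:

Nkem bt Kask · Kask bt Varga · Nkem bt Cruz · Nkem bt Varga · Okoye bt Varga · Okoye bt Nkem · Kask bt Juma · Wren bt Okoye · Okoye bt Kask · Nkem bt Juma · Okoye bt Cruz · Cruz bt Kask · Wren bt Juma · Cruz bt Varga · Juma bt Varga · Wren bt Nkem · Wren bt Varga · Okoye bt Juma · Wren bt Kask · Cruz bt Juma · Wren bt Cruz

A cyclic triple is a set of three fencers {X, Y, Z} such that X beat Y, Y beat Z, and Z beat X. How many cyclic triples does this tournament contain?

0

Win totals: Cruz 3, Varga 0, Wren 6, Okoye 5, Juma 1, Nkem 4, Kask 2.
A fencer with w wins dominates both others in C(w,2) triples; summing gives 3 + 0 + 15 + 10 + 0 + 6 + 1 = 35 transitive triples.
Total triples C(7,3) = 35, so cyclic triples = 35 − 35 = 0.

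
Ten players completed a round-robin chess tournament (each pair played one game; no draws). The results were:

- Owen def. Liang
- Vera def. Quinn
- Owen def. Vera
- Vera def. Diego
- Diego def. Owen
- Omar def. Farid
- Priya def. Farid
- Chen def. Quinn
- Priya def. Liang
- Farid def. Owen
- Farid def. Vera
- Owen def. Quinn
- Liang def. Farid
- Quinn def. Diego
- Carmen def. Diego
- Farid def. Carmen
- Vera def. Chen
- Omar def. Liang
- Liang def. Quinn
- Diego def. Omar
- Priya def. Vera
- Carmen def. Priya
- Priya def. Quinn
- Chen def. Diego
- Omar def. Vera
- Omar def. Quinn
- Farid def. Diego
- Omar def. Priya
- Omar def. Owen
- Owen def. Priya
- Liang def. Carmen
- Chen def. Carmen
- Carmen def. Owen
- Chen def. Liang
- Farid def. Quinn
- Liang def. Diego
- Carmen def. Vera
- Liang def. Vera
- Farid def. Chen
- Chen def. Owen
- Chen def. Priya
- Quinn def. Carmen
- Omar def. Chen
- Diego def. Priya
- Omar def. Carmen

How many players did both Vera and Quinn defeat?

1

Vera beat: Chen, Quinn, Diego.
Quinn beat: Carmen, Diego.
Both beat: Diego — 1.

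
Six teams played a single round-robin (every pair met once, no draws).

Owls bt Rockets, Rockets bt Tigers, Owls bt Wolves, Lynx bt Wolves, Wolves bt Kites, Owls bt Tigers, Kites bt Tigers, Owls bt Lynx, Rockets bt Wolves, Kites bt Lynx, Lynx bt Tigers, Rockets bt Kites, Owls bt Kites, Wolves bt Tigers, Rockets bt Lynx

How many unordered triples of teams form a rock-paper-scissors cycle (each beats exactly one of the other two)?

Win totals: Tigers 0, Lynx 2, Wolves 2, Owls 5, Kites 2, Rockets 4.
A team with w wins dominates both others in C(w,2) triples; summing gives 0 + 1 + 1 + 10 + 1 + 6 = 19 transitive triples.
Total triples C(6,3) = 20, so cyclic triples = 20 − 19 = 1.

1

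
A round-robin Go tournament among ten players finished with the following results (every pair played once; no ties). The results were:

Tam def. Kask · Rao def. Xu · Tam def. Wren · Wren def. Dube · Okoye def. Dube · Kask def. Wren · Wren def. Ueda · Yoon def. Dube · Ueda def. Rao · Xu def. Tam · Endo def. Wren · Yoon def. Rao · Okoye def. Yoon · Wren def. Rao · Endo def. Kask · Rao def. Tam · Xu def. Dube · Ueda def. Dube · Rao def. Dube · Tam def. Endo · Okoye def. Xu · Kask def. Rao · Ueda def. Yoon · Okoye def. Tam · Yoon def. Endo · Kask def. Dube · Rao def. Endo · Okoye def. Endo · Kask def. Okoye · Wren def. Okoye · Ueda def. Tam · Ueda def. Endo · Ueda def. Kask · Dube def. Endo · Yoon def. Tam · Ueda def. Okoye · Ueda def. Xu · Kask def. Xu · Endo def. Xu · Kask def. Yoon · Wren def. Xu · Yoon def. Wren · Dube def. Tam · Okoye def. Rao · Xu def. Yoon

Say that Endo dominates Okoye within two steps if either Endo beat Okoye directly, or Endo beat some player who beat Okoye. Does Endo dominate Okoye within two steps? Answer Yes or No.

Yes

Endo did not beat Okoye directly.
Endo beat Xu, Kask, Wren. Of those, Kask beat Okoye.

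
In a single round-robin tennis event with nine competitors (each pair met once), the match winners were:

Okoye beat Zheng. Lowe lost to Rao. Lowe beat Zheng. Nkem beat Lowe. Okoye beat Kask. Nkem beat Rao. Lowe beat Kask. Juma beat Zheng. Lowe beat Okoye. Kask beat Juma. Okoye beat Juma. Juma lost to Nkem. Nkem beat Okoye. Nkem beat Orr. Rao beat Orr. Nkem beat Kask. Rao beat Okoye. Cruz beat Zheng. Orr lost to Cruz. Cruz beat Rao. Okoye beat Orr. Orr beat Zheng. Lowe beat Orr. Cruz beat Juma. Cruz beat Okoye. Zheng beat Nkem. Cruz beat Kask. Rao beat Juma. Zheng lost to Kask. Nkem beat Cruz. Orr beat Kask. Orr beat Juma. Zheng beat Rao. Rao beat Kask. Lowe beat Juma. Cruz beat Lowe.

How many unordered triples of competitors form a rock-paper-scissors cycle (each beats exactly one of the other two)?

11

Win totals: Orr 3, Okoye 4, Cruz 7, Nkem 7, Zheng 2, Lowe 5, Kask 2, Juma 1, Rao 5.
A competitor with w wins dominates both others in C(w,2) triples; summing gives 3 + 6 + 21 + 21 + 1 + 10 + 1 + 0 + 10 = 73 transitive triples.
Total triples C(9,3) = 84, so cyclic triples = 84 − 73 = 11.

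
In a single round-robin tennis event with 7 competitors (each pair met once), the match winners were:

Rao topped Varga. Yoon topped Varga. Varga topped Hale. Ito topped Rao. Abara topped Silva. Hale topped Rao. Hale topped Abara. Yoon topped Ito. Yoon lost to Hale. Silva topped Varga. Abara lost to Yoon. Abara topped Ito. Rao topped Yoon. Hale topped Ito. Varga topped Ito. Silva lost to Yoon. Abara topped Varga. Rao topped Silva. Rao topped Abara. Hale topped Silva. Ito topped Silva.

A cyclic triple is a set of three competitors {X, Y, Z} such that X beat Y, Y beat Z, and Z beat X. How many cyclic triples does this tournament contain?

8

Win totals: Abara 3, Hale 5, Yoon 4, Varga 2, Ito 2, Silva 1, Rao 4.
A competitor with w wins dominates both others in C(w,2) triples; summing gives 3 + 10 + 6 + 1 + 1 + 0 + 6 = 27 transitive triples.
Total triples C(7,3) = 35, so cyclic triples = 35 − 27 = 8.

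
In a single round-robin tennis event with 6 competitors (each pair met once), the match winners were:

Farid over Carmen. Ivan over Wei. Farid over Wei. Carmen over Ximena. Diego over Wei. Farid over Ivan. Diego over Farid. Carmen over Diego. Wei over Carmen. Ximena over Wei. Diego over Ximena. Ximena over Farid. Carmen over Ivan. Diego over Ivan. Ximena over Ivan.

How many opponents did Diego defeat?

4

Diego's results: beat Ximena, Wei, Ivan, Farid; lost to Carmen.
That is 4 wins.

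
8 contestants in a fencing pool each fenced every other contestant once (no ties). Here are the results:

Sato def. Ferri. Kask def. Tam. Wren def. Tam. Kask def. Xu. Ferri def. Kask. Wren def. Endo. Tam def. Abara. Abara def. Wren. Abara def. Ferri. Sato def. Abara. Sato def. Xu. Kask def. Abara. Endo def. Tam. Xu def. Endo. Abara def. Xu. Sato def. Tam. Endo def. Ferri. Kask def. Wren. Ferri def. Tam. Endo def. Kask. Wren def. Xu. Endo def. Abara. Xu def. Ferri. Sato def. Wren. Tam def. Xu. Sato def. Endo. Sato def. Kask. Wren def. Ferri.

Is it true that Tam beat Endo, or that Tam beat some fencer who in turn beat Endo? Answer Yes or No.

Tam did not beat Endo directly.
Tam beat Abara, Xu. Of those, Xu beat Endo.

Yes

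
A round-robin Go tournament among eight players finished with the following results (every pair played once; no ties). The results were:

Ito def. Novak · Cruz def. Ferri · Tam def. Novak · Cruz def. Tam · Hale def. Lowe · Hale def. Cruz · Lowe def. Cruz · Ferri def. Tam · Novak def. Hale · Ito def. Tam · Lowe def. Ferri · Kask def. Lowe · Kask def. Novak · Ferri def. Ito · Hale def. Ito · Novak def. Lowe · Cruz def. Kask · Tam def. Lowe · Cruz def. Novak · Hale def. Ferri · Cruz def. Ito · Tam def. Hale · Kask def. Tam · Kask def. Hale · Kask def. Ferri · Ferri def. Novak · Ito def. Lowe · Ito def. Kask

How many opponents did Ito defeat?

4

Ito's results: beat Tam, Novak, Lowe, Kask; lost to Hale, Ferri, Cruz.
That is 4 wins.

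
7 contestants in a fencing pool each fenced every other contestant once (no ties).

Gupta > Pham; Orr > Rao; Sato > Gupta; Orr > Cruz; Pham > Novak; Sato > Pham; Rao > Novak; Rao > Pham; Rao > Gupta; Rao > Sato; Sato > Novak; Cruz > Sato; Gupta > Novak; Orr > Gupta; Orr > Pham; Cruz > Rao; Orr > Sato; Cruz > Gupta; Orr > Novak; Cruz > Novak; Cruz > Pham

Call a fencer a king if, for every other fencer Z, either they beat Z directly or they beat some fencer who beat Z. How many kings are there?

Sato cannot reach Orr, Cruz, Rao in two steps.
Orr reaches everyone (king).
Novak cannot reach Sato, Orr, Cruz, Gupta, Pham, Rao in two steps.
Cruz cannot reach Orr in two steps.
Gupta cannot reach Sato, Orr, Cruz, Rao in two steps.
Pham cannot reach Sato, Orr, Cruz, Gupta, Rao in two steps.
Rao cannot reach Orr, Cruz in two steps.
Kings: Orr — 1.

1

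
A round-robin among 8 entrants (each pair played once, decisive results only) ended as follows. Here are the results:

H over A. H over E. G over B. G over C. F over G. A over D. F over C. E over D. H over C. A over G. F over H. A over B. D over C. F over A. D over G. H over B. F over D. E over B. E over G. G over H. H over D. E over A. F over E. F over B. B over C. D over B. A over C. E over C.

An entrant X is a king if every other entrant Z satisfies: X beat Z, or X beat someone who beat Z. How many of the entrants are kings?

A cannot reach E, F in two steps.
B cannot reach A, D, E, F, G, H in two steps.
C cannot reach A, B, D, E, F, G, H in two steps.
D cannot reach A, E, F in two steps.
E cannot reach F in two steps.
F reaches everyone (king).
G cannot reach F in two steps.
H cannot reach F in two steps.
Kings: F — 1.

1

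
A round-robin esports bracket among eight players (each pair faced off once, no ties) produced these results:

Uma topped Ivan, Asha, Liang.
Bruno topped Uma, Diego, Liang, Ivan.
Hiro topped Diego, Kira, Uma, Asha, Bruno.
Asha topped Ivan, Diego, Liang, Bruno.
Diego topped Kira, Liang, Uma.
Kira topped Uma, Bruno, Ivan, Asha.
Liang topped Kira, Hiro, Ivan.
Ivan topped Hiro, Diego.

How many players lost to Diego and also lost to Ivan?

0

Diego beat: Liang, Uma, Kira.
Ivan beat: Diego, Hiro.
No one was beaten by both.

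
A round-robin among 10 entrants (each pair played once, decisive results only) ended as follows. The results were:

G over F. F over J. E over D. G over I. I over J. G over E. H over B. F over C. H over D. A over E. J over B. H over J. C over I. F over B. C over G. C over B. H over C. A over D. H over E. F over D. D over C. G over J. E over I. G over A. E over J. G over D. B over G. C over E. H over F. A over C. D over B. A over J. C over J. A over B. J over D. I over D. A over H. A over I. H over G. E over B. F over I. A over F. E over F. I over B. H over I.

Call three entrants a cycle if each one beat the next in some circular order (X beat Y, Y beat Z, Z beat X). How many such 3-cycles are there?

Win totals: A 8, B 1, C 5, D 2, E 5, F 5, G 6, H 8, I 3, J 2.
An entrant with w wins dominates both others in C(w,2) triples; summing gives 28 + 0 + 10 + 1 + 10 + 10 + 15 + 28 + 3 + 1 = 106 transitive triples.
Total triples C(10,3) = 120, so cyclic triples = 120 − 106 = 14.

14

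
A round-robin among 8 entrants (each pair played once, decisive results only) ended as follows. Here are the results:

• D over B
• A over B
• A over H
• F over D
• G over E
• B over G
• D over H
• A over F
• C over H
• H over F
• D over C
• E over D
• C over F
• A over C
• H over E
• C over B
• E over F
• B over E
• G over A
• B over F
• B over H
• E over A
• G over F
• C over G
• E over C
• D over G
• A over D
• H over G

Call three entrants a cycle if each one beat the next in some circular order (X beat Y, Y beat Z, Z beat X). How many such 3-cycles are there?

Win totals: A 5, B 4, C 4, D 4, E 4, F 1, G 3, H 3.
An entrant with w wins dominates both others in C(w,2) triples; summing gives 10 + 6 + 6 + 6 + 6 + 0 + 3 + 3 = 40 transitive triples.
Total triples C(8,3) = 56, so cyclic triples = 56 − 40 = 16.

16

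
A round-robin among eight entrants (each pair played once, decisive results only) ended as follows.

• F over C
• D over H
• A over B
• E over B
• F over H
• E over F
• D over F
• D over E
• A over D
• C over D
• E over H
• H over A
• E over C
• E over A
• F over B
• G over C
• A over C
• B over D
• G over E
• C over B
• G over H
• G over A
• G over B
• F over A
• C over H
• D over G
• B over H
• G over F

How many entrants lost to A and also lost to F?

2

A beat: B, C, D.
F beat: A, B, C, H.
Both beat: B, C — 2.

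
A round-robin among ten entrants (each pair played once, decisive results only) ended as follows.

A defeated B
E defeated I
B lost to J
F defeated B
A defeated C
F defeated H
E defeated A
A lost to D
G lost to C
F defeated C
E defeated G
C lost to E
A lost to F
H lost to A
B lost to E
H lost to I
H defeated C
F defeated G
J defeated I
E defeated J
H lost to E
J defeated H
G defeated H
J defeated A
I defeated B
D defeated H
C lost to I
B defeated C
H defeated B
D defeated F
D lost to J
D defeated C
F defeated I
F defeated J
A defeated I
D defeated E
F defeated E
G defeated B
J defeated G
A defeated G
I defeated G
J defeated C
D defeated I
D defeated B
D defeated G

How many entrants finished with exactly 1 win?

2

Win totals: A 5, B 1, C 1, D 8, E 7, F 8, G 2, H 2, I 4, J 7.
Exactly 1: B, C — 2 entrants.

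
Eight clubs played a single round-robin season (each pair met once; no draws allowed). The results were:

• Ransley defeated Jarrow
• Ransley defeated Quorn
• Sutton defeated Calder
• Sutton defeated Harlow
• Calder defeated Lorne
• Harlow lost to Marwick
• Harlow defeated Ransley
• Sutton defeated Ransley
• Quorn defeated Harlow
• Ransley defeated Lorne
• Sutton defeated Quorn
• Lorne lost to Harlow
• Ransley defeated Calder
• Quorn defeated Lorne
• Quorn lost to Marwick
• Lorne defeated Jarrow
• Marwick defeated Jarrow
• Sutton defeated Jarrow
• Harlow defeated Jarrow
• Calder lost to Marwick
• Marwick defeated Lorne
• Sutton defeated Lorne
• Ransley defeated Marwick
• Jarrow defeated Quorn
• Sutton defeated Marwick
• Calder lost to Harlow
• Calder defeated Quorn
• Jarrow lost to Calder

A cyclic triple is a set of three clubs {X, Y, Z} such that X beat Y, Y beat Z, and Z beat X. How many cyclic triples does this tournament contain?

Win totals: Jarrow 1, Calder 3, Lorne 1, Harlow 4, Quorn 2, Sutton 7, Marwick 5, Ransley 5.
A club with w wins dominates both others in C(w,2) triples; summing gives 0 + 3 + 0 + 6 + 1 + 21 + 10 + 10 = 51 transitive triples.
Total triples C(8,3) = 56, so cyclic triples = 56 − 51 = 5.

5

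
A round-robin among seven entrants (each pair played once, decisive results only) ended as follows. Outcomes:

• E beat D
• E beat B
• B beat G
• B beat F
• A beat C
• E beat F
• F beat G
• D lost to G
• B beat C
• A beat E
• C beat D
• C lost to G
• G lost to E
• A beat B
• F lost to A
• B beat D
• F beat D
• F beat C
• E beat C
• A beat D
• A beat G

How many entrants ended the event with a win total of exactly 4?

1

Win totals: A 6, B 4, C 1, D 0, E 5, F 3, G 2.
Exactly 4: B — 1 entrant.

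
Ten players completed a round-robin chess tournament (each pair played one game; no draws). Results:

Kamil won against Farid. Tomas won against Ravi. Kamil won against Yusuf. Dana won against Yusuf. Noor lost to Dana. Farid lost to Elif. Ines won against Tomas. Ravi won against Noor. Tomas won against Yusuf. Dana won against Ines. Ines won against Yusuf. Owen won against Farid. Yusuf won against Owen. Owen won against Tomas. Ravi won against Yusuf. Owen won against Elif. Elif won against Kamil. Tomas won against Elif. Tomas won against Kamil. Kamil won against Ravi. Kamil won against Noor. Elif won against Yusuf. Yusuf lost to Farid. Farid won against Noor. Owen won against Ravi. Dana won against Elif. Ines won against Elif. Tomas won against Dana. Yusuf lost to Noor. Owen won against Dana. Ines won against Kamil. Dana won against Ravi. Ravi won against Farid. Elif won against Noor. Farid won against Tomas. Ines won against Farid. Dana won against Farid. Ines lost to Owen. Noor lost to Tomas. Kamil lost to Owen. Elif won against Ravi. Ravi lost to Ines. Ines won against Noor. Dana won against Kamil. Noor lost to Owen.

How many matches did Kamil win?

4

Kamil's results: beat Noor, Ravi, Yusuf, Farid; lost to Tomas, Owen, Dana, Elif, Ines.
That is 4 wins.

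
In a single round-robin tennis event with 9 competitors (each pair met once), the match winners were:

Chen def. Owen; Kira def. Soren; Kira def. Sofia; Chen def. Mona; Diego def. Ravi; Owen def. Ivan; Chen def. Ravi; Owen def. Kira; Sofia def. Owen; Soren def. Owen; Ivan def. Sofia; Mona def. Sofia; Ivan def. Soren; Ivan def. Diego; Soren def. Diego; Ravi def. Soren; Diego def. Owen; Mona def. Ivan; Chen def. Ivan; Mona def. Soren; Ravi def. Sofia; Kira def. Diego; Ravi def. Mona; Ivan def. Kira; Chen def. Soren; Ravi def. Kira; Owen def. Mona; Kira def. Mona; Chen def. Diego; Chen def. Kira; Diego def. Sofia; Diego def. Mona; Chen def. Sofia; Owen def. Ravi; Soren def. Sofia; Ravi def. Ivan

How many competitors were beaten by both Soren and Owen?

0

Soren beat: Owen, Diego, Sofia.
Owen beat: Mona, Kira, Ivan, Ravi.
No one was beaten by both.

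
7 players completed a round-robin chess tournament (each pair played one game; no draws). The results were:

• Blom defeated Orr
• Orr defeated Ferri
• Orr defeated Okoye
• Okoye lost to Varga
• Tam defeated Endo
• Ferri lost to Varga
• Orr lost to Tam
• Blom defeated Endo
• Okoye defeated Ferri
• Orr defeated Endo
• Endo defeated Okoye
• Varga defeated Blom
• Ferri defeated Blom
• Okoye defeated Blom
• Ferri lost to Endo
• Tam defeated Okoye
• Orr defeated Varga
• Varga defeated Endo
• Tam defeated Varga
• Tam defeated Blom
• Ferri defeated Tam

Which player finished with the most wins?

Tam

Win totals: Orr 4, Okoye 2, Endo 2, Ferri 2, Blom 2, Tam 5, Varga 4.
Tam leads with 5 wins (next highest: 4).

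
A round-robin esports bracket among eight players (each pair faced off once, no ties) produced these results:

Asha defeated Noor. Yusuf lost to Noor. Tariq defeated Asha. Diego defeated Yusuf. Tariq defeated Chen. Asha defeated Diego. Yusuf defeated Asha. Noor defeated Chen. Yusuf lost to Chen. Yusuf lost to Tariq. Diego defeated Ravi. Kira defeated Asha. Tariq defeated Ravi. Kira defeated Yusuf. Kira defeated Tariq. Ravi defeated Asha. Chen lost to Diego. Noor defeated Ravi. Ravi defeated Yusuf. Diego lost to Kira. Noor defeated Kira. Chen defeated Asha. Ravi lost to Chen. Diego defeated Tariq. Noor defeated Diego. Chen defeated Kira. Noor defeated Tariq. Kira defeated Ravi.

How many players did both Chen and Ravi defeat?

Chen beat: Kira, Yusuf, Asha, Ravi.
Ravi beat: Yusuf, Asha.
Both beat: Yusuf, Asha — 2.

2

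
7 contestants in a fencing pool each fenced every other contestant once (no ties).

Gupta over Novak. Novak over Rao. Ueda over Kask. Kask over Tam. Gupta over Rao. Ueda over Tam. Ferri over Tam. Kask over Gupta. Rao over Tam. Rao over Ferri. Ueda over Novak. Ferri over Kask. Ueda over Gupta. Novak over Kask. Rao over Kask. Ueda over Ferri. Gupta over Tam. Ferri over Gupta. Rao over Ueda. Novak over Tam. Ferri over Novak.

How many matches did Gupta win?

3

Gupta's results: beat Tam, Novak, Rao; lost to Kask, Ueda, Ferri.
That is 3 wins.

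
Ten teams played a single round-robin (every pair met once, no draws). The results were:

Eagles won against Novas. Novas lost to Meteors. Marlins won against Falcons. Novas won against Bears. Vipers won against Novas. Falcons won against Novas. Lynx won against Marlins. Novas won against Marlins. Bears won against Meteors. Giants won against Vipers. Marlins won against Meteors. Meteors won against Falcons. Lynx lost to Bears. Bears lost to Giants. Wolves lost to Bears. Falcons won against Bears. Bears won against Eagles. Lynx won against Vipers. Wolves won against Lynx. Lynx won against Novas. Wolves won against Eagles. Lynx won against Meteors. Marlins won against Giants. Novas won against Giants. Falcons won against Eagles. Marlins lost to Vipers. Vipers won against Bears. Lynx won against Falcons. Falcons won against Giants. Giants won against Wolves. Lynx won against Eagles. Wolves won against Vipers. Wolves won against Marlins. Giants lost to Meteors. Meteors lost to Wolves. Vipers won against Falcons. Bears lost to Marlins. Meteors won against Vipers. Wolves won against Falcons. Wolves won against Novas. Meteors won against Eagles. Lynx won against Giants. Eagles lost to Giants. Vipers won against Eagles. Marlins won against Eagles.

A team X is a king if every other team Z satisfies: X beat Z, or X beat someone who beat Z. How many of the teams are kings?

Wolves reaches everyone (king).
Novas reaches everyone (king).
Marlins reaches everyone (king).
Eagles cannot reach Wolves, Meteors, Lynx, Falcons, Vipers in two steps.
Meteors cannot reach Lynx in two steps.
Lynx reaches everyone (king).
Bears reaches everyone (king).
Giants reaches everyone (king).
Falcons reaches everyone (king).
Vipers reaches everyone (king).
Kings: Wolves, Novas, Marlins, Lynx, Bears, Giants, Falcons, Vipers — 8.

8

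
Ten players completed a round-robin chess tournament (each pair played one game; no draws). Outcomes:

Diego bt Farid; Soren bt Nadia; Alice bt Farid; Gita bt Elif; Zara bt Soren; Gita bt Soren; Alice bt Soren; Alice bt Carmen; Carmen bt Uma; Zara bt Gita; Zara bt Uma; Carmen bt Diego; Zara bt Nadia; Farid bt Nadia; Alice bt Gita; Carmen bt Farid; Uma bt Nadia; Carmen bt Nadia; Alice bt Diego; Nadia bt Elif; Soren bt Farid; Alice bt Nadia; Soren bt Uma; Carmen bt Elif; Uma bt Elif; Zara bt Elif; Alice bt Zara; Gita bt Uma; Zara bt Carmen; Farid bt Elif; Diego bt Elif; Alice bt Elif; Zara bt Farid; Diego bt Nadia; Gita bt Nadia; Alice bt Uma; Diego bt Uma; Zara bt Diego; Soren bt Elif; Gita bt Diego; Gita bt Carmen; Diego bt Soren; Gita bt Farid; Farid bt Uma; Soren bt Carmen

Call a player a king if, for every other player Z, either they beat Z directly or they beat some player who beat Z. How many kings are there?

1

Uma cannot reach Carmen, Zara, Diego, Alice, Soren, Gita, Farid in two steps.
Carmen cannot reach Zara, Alice, Gita in two steps.
Nadia cannot reach Uma, Carmen, Zara, Diego, Alice, Soren, Gita, Farid in two steps.
Zara cannot reach Alice in two steps.
Diego cannot reach Zara, Alice, Gita in two steps.
Elif cannot reach Uma, Carmen, Nadia, Zara, Diego, Alice, Soren, Gita, Farid in two steps.
Alice reaches everyone (king).
Soren cannot reach Zara, Alice, Gita in two steps.
Gita cannot reach Zara, Alice in two steps.
Farid cannot reach Carmen, Zara, Diego, Alice, Soren, Gita in two steps.
Kings: Alice — 1.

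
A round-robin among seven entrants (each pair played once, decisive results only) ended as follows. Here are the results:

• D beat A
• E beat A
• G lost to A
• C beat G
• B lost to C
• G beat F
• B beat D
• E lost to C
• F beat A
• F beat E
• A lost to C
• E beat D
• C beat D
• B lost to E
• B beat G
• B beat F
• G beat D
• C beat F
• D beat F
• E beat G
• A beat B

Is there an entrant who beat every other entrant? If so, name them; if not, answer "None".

C has 6 wins out of 6 opponents — a perfect record.

C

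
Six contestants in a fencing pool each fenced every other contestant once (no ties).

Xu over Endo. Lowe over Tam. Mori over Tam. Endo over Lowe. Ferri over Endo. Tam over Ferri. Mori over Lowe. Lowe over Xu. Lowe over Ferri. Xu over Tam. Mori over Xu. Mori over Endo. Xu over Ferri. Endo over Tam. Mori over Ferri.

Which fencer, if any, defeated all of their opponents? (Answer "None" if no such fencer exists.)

Mori

Mori has 5 wins out of 5 opponents — a perfect record.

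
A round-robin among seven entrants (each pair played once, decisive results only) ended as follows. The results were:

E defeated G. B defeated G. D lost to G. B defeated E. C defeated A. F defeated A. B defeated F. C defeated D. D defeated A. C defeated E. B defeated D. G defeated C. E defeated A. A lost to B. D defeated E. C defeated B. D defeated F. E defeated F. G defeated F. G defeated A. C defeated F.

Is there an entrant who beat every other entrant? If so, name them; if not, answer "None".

None

Highest win total is C with 5 (out of 6 possible).
C lost to G, so no entrant went undefeated.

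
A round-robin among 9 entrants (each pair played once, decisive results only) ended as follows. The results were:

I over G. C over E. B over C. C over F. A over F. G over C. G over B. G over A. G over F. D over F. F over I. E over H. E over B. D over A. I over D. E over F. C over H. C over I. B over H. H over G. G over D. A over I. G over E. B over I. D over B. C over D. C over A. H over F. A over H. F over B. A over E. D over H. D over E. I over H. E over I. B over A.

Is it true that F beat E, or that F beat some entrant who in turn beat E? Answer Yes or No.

No

F did not beat E directly.
F beat B, I, but each of them lost to E. No two-step path.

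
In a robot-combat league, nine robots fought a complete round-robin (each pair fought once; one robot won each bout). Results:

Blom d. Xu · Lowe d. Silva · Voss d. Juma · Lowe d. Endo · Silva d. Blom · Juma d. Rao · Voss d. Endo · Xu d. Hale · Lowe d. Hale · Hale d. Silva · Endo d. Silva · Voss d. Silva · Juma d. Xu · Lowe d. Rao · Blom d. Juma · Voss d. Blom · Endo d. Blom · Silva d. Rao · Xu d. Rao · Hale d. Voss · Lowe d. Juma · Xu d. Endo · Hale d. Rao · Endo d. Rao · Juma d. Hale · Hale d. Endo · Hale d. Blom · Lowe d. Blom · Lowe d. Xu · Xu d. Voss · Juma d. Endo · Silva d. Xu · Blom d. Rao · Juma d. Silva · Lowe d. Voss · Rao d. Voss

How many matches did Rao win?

Rao's results: beat Voss; lost to Blom, Juma, Hale, Silva, Endo, Lowe, Xu.
That is 1 win.

1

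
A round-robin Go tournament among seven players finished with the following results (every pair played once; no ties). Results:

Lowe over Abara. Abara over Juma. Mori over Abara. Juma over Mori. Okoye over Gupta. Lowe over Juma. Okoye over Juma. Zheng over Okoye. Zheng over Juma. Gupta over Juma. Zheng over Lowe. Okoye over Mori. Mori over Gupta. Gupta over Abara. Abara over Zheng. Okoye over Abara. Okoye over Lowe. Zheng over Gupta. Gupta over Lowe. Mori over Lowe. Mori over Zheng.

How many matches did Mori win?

4

Mori's results: beat Gupta, Lowe, Abara, Zheng; lost to Juma, Okoye.
That is 4 wins.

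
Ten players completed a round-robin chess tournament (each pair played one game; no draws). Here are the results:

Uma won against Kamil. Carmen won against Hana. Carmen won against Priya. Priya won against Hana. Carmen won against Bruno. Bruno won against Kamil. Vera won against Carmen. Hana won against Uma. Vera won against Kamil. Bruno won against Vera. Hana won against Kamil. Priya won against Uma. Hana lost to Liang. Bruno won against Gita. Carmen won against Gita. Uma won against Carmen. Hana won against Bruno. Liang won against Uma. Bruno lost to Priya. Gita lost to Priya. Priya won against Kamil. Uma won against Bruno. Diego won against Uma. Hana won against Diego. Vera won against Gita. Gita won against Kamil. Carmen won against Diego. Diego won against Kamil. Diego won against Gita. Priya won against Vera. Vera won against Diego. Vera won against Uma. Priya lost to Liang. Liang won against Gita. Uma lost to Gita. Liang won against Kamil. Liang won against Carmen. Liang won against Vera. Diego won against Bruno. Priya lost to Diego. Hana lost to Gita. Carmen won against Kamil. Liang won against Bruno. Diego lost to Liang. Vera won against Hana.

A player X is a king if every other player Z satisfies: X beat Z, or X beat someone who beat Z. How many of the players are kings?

Kamil cannot reach Vera, Priya, Carmen, Diego, Bruno, Hana, Liang, Gita, Uma in two steps.
Vera cannot reach Liang in two steps.
Priya cannot reach Liang in two steps.
Carmen cannot reach Liang in two steps.
Diego cannot reach Liang in two steps.
Bruno cannot reach Priya, Liang in two steps.
Hana cannot reach Liang in two steps.
Liang reaches everyone (king).
Gita cannot reach Vera, Priya, Liang in two steps.
Uma cannot reach Liang in two steps.
Kings: Liang — 1.

1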